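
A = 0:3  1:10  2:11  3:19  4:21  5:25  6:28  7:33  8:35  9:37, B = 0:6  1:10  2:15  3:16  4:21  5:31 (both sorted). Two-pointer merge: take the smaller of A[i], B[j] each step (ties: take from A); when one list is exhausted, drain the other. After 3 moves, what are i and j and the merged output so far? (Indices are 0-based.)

i=2, j=1, merged so far=[3, 6, 10]

i=0 j=0: A[i]=3<=B[j]=6 take 3, i++
i=1 j=0: A[i]=10>B[j]=6 take 6, j++
i=1 j=1: A[i]=10<=B[j]=10 take 10, i++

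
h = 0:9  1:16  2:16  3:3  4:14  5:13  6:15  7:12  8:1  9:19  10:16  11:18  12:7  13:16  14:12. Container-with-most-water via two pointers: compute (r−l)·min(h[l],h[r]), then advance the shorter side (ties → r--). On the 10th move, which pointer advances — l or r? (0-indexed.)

l

[0,14] min(9,12)*14=126 best=126 * → l++
[1,14] min(16,12)*13=156 best=156 * → r--
[1,13] min(16,16)*12=192 best=192 * → r--
[1,12] min(16,7)*11=77 best=192 → r--
[1,11] min(16,18)*10=160 best=192 → l++
[2,11] min(16,18)*9=144 best=192 → l++
[3,11] min(3,18)*8=24 best=192 → l++
[4,11] min(14,18)*7=98 best=192 → l++
[5,11] min(13,18)*6=78 best=192 → l++
[6,11] min(15,18)*5=75 best=192 → l++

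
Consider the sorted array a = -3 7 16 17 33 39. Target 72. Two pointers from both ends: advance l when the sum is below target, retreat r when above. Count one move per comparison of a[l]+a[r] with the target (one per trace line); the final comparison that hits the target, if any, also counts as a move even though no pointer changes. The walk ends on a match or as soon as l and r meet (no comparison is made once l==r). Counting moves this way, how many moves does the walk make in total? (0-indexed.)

5 moves

[0,5] -3+39=36 <72 → l++
[1,5] 7+39=46 <72 → l++
[2,5] 16+39=55 <72 → l++
[3,5] 17+39=56 <72 → l++
[4,5] 33+39=72 → found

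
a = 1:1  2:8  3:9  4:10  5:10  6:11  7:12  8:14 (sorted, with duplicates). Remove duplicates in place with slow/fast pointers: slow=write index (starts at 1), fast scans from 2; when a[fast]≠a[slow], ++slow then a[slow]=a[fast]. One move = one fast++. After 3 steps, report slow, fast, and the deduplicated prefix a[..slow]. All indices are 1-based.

(s=1,f=2) a[fast]=8≠a[slow]=1 write a[2]=8 → slow++,fast++
(s=2,f=3) a[fast]=9≠a[slow]=8 write a[3]=9 → slow++,fast++
(s=3,f=4) a[fast]=10≠a[slow]=9 write a[4]=10 → slow++,fast++

slow=4, fast=5, prefix=[1, 8, 9, 10]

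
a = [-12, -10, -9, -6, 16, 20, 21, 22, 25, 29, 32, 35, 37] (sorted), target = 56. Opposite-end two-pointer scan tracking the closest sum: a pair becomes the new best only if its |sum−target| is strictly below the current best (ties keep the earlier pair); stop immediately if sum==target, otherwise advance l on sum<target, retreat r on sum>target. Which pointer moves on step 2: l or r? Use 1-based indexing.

l

[1,13] -12+37=25 d=31 * → l++
[2,13] -10+37=27 d=29 * → l++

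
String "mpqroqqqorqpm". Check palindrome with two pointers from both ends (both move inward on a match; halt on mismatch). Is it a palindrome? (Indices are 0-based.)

palindrome

[0,12] 'm'=='m' → l++,r--
[1,11] 'p'=='p' → l++,r--
[2,10] 'q'=='q' → l++,r--
[3,9] 'r'=='r' → l++,r--
[4,8] 'o'=='o' → l++,r--
[5,7] 'q'=='q' → l++,r--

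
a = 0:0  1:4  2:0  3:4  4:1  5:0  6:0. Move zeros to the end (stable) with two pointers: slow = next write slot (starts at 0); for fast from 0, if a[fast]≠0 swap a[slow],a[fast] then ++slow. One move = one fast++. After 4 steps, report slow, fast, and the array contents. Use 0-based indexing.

slow=2, fast=4, a=[4, 4, 0, 0, 1, 0, 0]

slow=0 fast=0: a[fast]=0, fast++
slow=0 fast=1: a[fast]=4≠0 swap→a[0]=4, slow++,fast++
slow=1 fast=2: a[fast]=0, fast++
slow=1 fast=3: a[fast]=4≠0 swap→a[1]=4, slow++,fast++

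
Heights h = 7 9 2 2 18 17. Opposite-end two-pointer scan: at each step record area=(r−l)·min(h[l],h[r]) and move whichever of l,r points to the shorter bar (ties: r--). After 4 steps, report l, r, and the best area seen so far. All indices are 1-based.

l=5, r=6, best area=36

[1,6] min(7,17)*5=35 best=35 * → l++
[2,6] min(9,17)*4=36 best=36 * → l++
[3,6] min(2,17)*3=6 best=36 → l++
[4,6] min(2,17)*2=4 best=36 → l++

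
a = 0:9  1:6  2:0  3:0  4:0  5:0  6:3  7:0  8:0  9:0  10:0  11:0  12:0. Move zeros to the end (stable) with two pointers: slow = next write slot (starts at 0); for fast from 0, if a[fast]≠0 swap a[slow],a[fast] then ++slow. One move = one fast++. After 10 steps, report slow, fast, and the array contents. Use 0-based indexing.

slow=3, fast=10, a=[9, 6, 3, 0, 0, 0, 0, 0, 0, 0, 0, 0, 0]

slow=0 fast=0: a[fast]=9≠0 swap→a[0]=9, slow++,fast++
slow=1 fast=1: a[fast]=6≠0 swap→a[1]=6, slow++,fast++
slow=2 fast=2: a[fast]=0, fast++
slow=2 fast=3: a[fast]=0, fast++
slow=2 fast=4: a[fast]=0, fast++
slow=2 fast=5: a[fast]=0, fast++
slow=2 fast=6: a[fast]=3≠0 swap→a[2]=3, slow++,fast++
slow=3 fast=7: a[fast]=0, fast++
slow=3 fast=8: a[fast]=0, fast++
slow=3 fast=9: a[fast]=0, fast++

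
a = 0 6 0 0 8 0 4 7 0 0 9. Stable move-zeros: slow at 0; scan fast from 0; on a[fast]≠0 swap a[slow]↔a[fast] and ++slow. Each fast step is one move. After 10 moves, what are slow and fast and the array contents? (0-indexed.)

slow=4, fast=10, a=[6, 8, 4, 7, 0, 0, 0, 0, 0, 0, 9]

(s=0,f=0) a[fast]=0 → fast++
(s=0,f=1) a[fast]=6≠0 swap→a[0]=6 → slow++,fast++
(s=1,f=2) a[fast]=0 → fast++
(s=1,f=3) a[fast]=0 → fast++
(s=1,f=4) a[fast]=8≠0 swap→a[1]=8 → slow++,fast++
(s=2,f=5) a[fast]=0 → fast++
(s=2,f=6) a[fast]=4≠0 swap→a[2]=4 → slow++,fast++
(s=3,f=7) a[fast]=7≠0 swap→a[3]=7 → slow++,fast++
(s=4,f=8) a[fast]=0 → fast++
(s=4,f=9) a[fast]=0 → fast++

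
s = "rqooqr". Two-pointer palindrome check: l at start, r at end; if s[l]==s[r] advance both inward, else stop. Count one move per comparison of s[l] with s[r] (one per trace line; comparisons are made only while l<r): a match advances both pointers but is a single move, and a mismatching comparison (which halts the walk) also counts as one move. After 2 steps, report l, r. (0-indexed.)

l=0 r=5: 'r'=='r', l++,r--
l=1 r=4: 'q'=='q', l++,r--

l=2, r=3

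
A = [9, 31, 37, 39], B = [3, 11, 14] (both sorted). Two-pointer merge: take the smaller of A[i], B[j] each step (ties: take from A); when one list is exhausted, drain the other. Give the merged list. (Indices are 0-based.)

[3, 9, 11, 14, 31, 37, 39]

[i=0,j=0] A[i]=9>B[j]=3 take 3 → j++
[i=0,j=1] A[i]=9<=B[j]=11 take 9 → i++
[i=1,j=1] A[i]=31>B[j]=11 take 11 → j++
[i=1,j=2] A[i]=31>B[j]=14 take 14 → j++
[i=1,j=3] B done, take A[i]=31 → i++
[i=2,j=3] B done, take A[i]=37 → i++
[i=3,j=3] B done, take A[i]=39 → i++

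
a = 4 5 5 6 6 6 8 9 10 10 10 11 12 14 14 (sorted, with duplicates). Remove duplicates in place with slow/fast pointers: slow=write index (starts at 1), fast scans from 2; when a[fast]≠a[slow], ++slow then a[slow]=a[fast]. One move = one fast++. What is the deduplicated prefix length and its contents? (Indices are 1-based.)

length 9; prefix = [4, 5, 6, 8, 9, 10, 11, 12, 14]

(s=1,f=2) a[fast]=5≠a[slow]=4 write a[2]=5 → slow++,fast++
(s=2,f=3) a[fast]=5=a[slow] dup → fast++
(s=2,f=4) a[fast]=6≠a[slow]=5 write a[3]=6 → slow++,fast++
(s=3,f=5) a[fast]=6=a[slow] dup → fast++
(s=3,f=6) a[fast]=6=a[slow] dup → fast++
(s=3,f=7) a[fast]=8≠a[slow]=6 write a[4]=8 → slow++,fast++
(s=4,f=8) a[fast]=9≠a[slow]=8 write a[5]=9 → slow++,fast++
(s=5,f=9) a[fast]=10≠a[slow]=9 write a[6]=10 → slow++,fast++
(s=6,f=10) a[fast]=10=a[slow] dup → fast++
(s=6,f=11) a[fast]=10=a[slow] dup → fast++
(s=6,f=12) a[fast]=11≠a[slow]=10 write a[7]=11 → slow++,fast++
(s=7,f=13) a[fast]=12≠a[slow]=11 write a[8]=12 → slow++,fast++
(s=8,f=14) a[fast]=14≠a[slow]=12 write a[9]=14 → slow++,fast++
(s=9,f=15) a[fast]=14=a[slow] dup → fast++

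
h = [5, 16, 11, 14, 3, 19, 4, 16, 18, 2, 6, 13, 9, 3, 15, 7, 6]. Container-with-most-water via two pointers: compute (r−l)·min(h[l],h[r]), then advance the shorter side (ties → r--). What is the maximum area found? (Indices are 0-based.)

max area = 195

l=0 r=16: min(5,6)*16=80 best=80 *, l++
l=1 r=16: min(16,6)*15=90 best=90 *, r--
l=1 r=15: min(16,7)*14=98 best=98 *, r--
l=1 r=14: min(16,15)*13=195 best=195 *, r--
l=1 r=13: min(16,3)*12=36 best=195, r--
l=1 r=12: min(16,9)*11=99 best=195, r--
l=1 r=11: min(16,13)*10=130 best=195, r--
l=1 r=10: min(16,6)*9=54 best=195, r--
l=1 r=9: min(16,2)*8=16 best=195, r--
l=1 r=8: min(16,18)*7=112 best=195, l++
l=2 r=8: min(11,18)*6=66 best=195, l++
l=3 r=8: min(14,18)*5=70 best=195, l++
l=4 r=8: min(3,18)*4=12 best=195, l++
l=5 r=8: min(19,18)*3=54 best=195, r--
l=5 r=7: min(19,16)*2=32 best=195, r--
l=5 r=6: min(19,4)*1=4 best=195, r--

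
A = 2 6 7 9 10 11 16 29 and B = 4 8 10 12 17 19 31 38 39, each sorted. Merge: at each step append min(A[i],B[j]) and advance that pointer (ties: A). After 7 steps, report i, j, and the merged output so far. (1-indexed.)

i=1 j=1: A[i]=2<=B[j]=4 take 2, i++
i=2 j=1: A[i]=6>B[j]=4 take 4, j++
i=2 j=2: A[i]=6<=B[j]=8 take 6, i++
i=3 j=2: A[i]=7<=B[j]=8 take 7, i++
i=4 j=2: A[i]=9>B[j]=8 take 8, j++
i=4 j=3: A[i]=9<=B[j]=10 take 9, i++
i=5 j=3: A[i]=10<=B[j]=10 take 10, i++

i=6, j=3, merged so far=[2, 4, 6, 7, 8, 9, 10]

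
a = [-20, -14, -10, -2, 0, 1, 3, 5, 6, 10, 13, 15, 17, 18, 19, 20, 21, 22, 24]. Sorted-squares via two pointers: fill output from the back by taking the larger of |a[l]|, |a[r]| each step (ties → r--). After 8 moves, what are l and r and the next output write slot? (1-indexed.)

[1,19] |-20|<=|24| out[19]=576 → r--
[1,18] |-20|<=|22| out[18]=484 → r--
[1,17] |-20|<=|21| out[17]=441 → r--
[1,16] |-20|<=|20| out[16]=400 → r--
[1,15] |-20|>|19| out[15]=400 → l++
[2,15] |-14|<=|19| out[14]=361 → r--
[2,14] |-14|<=|18| out[13]=324 → r--
[2,13] |-14|<=|17| out[12]=289 → r--

l=2, r=12, next write slot=11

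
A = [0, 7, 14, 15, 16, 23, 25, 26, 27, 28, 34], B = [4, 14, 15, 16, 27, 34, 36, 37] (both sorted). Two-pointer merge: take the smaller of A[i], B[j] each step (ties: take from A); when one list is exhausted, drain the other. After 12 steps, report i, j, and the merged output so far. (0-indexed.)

i=8, j=4, merged so far=[0, 4, 7, 14, 14, 15, 15, 16, 16, 23, 25, 26]

i=0 j=0: A[i]=0<=B[j]=4 take 0, i++
i=1 j=0: A[i]=7>B[j]=4 take 4, j++
i=1 j=1: A[i]=7<=B[j]=14 take 7, i++
i=2 j=1: A[i]=14<=B[j]=14 take 14, i++
i=3 j=1: A[i]=15>B[j]=14 take 14, j++
i=3 j=2: A[i]=15<=B[j]=15 take 15, i++
i=4 j=2: A[i]=16>B[j]=15 take 15, j++
i=4 j=3: A[i]=16<=B[j]=16 take 16, i++
i=5 j=3: A[i]=23>B[j]=16 take 16, j++
i=5 j=4: A[i]=23<=B[j]=27 take 23, i++
i=6 j=4: A[i]=25<=B[j]=27 take 25, i++
i=7 j=4: A[i]=26<=B[j]=27 take 26, i++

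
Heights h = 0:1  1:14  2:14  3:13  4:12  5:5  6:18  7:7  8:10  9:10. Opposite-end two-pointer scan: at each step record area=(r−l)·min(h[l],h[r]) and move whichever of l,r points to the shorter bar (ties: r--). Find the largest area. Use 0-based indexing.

l=0 r=9: min(1,10)*9=9 best=9 *, l++
l=1 r=9: min(14,10)*8=80 best=80 *, r--
l=1 r=8: min(14,10)*7=70 best=80, r--
l=1 r=7: min(14,7)*6=42 best=80, r--
l=1 r=6: min(14,18)*5=70 best=80, l++
l=2 r=6: min(14,18)*4=56 best=80, l++
l=3 r=6: min(13,18)*3=39 best=80, l++
l=4 r=6: min(12,18)*2=24 best=80, l++
l=5 r=6: min(5,18)*1=5 best=80, l++

max area = 80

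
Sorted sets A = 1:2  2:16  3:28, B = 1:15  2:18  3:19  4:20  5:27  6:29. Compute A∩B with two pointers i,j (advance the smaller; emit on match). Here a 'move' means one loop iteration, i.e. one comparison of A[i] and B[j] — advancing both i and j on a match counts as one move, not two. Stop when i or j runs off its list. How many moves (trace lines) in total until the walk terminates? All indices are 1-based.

8 moves

[i=1,j=1] 2<15 → i++
[i=2,j=1] 16>15 → j++
[i=2,j=2] 16<18 → i++
[i=3,j=2] 28>18 → j++
[i=3,j=3] 28>19 → j++
[i=3,j=4] 28>20 → j++
[i=3,j=5] 28>27 → j++
[i=3,j=6] 28<29 → i++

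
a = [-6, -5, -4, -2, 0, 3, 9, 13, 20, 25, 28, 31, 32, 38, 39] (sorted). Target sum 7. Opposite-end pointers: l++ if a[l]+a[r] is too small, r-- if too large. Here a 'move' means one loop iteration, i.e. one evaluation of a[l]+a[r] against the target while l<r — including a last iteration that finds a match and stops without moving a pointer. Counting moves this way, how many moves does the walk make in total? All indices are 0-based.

l=0 r=14: -6+39=33 >7, r--
l=0 r=13: -6+38=32 >7, r--
l=0 r=12: -6+32=26 >7, r--
l=0 r=11: -6+31=25 >7, r--
l=0 r=10: -6+28=22 >7, r--
l=0 r=9: -6+25=19 >7, r--
l=0 r=8: -6+20=14 >7, r--
l=0 r=7: -6+13=7, found

8 moves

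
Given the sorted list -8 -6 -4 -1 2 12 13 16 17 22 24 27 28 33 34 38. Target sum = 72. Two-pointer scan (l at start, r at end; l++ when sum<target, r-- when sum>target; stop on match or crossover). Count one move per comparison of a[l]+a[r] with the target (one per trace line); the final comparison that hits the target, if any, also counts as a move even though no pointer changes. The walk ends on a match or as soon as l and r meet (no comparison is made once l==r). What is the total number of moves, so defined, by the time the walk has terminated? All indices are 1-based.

l=1 r=16: -8+38=30 <72, l++
l=2 r=16: -6+38=32 <72, l++
l=3 r=16: -4+38=34 <72, l++
l=4 r=16: -1+38=37 <72, l++
l=5 r=16: 2+38=40 <72, l++
l=6 r=16: 12+38=50 <72, l++
l=7 r=16: 13+38=51 <72, l++
l=8 r=16: 16+38=54 <72, l++
l=9 r=16: 17+38=55 <72, l++
l=10 r=16: 22+38=60 <72, l++
l=11 r=16: 24+38=62 <72, l++
l=12 r=16: 27+38=65 <72, l++
l=13 r=16: 28+38=66 <72, l++
l=14 r=16: 33+38=71 <72, l++
l=15 r=16: 34+38=72, found

15 moves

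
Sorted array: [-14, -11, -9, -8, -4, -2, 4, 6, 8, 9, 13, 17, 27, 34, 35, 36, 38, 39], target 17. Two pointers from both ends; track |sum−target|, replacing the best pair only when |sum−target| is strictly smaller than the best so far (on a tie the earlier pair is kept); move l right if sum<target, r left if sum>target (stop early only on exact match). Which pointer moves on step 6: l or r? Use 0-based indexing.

l=0 r=17: -14+39=25 d=8 *, r--
l=0 r=16: -14+38=24 d=7 *, r--
l=0 r=15: -14+36=22 d=5 *, r--
l=0 r=14: -14+35=21 d=4 *, r--
l=0 r=13: -14+34=20 d=3 *, r--
l=0 r=12: -14+27=13 d=4, l++

l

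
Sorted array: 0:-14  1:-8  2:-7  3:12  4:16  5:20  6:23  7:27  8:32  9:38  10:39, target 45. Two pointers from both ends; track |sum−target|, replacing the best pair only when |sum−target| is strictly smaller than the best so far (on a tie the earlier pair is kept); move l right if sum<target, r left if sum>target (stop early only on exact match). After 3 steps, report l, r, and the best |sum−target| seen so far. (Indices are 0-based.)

l=3, r=10, best |Δ|=13

l=0 r=10: -14+39=25 d=20 *, l++
l=1 r=10: -8+39=31 d=14 *, l++
l=2 r=10: -7+39=32 d=13 *, l++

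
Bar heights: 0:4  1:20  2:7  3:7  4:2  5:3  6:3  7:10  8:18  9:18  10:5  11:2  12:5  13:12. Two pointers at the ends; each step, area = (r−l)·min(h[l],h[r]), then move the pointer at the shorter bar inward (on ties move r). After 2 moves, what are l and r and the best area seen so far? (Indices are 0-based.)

l=0 r=13: min(4,12)*13=52 best=52 *, l++
l=1 r=13: min(20,12)*12=144 best=144 *, r--

l=1, r=12, best area=144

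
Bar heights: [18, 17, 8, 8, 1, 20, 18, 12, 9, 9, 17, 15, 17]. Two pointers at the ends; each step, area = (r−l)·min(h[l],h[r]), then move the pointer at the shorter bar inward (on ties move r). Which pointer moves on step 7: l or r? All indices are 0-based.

l=0 r=12: min(18,17)*12=204 best=204 *, r--
l=0 r=11: min(18,15)*11=165 best=204, r--
l=0 r=10: min(18,17)*10=170 best=204, r--
l=0 r=9: min(18,9)*9=81 best=204, r--
l=0 r=8: min(18,9)*8=72 best=204, r--
l=0 r=7: min(18,12)*7=84 best=204, r--
l=0 r=6: min(18,18)*6=108 best=204, r--

r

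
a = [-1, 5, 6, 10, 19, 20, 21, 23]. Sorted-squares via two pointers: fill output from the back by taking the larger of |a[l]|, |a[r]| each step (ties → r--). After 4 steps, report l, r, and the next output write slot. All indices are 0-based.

l=0, r=3, next write slot=3

l=0 r=7: |-1|<=|23| out[7]=529, r--
l=0 r=6: |-1|<=|21| out[6]=441, r--
l=0 r=5: |-1|<=|20| out[5]=400, r--
l=0 r=4: |-1|<=|19| out[4]=361, r--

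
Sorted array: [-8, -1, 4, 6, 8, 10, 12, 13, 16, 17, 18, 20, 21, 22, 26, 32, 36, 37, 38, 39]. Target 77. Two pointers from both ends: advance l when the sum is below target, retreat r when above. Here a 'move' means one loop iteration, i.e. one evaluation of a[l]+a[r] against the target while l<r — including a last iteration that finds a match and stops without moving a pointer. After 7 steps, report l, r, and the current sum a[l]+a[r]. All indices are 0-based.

l=7, r=19, sum=52

l=0 r=19: -8+39=31 <77, l++
l=1 r=19: -1+39=38 <77, l++
l=2 r=19: 4+39=43 <77, l++
l=3 r=19: 6+39=45 <77, l++
l=4 r=19: 8+39=47 <77, l++
l=5 r=19: 10+39=49 <77, l++
l=6 r=19: 12+39=51 <77, l++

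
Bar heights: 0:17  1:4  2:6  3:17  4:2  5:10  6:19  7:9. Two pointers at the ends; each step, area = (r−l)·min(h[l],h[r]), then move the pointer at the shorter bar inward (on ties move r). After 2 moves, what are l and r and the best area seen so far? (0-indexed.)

l=1, r=6, best area=102

l=0 r=7: min(17,9)*7=63 best=63 *, r--
l=0 r=6: min(17,19)*6=102 best=102 *, l++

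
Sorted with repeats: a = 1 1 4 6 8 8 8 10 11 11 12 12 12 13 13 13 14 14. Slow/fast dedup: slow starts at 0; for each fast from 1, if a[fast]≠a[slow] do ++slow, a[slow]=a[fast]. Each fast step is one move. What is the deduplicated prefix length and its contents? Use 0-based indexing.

(s=0,f=1) a[fast]=1=a[slow] dup → fast++
(s=0,f=2) a[fast]=4≠a[slow]=1 write a[1]=4 → slow++,fast++
(s=1,f=3) a[fast]=6≠a[slow]=4 write a[2]=6 → slow++,fast++
(s=2,f=4) a[fast]=8≠a[slow]=6 write a[3]=8 → slow++,fast++
(s=3,f=5) a[fast]=8=a[slow] dup → fast++
(s=3,f=6) a[fast]=8=a[slow] dup → fast++
(s=3,f=7) a[fast]=10≠a[slow]=8 write a[4]=10 → slow++,fast++
(s=4,f=8) a[fast]=11≠a[slow]=10 write a[5]=11 → slow++,fast++
(s=5,f=9) a[fast]=11=a[slow] dup → fast++
(s=5,f=10) a[fast]=12≠a[slow]=11 write a[6]=12 → slow++,fast++
(s=6,f=11) a[fast]=12=a[slow] dup → fast++
(s=6,f=12) a[fast]=12=a[slow] dup → fast++
(s=6,f=13) a[fast]=13≠a[slow]=12 write a[7]=13 → slow++,fast++
(s=7,f=14) a[fast]=13=a[slow] dup → fast++
(s=7,f=15) a[fast]=13=a[slow] dup → fast++
(s=7,f=16) a[fast]=14≠a[slow]=13 write a[8]=14 → slow++,fast++
(s=8,f=17) a[fast]=14=a[slow] dup → fast++

length 9; prefix = [1, 4, 6, 8, 10, 11, 12, 13, 14]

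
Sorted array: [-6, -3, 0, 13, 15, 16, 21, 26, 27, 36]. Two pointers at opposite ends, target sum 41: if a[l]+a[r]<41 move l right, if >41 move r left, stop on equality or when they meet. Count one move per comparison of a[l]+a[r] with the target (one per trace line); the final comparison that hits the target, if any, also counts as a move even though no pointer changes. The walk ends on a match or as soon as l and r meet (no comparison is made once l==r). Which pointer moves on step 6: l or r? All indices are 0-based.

[0,9] -6+36=30 <41 → l++
[1,9] -3+36=33 <41 → l++
[2,9] 0+36=36 <41 → l++
[3,9] 13+36=49 >41 → r--
[3,8] 13+27=40 <41 → l++
[4,8] 15+27=42 >41 → r--

r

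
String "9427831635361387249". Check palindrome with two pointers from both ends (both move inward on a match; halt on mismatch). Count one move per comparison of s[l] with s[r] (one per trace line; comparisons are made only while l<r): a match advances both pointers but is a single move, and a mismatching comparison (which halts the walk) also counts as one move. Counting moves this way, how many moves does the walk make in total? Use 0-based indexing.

l=0 r=18: '9'=='9', l++,r--
l=1 r=17: '4'=='4', l++,r--
l=2 r=16: '2'=='2', l++,r--
l=3 r=15: '7'=='7', l++,r--
l=4 r=14: '8'=='8', l++,r--
l=5 r=13: '3'=='3', l++,r--
l=6 r=12: '1'=='1', l++,r--
l=7 r=11: '6'=='6', l++,r--
l=8 r=10: '3'=='3', l++,r--

9 moves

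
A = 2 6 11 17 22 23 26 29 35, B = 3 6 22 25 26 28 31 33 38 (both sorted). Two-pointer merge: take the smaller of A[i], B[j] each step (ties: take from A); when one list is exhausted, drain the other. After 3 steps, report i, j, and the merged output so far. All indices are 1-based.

[i=1,j=1] A[i]=2<=B[j]=3 take 2 → i++
[i=2,j=1] A[i]=6>B[j]=3 take 3 → j++
[i=2,j=2] A[i]=6<=B[j]=6 take 6 → i++

i=3, j=2, merged so far=[2, 3, 6]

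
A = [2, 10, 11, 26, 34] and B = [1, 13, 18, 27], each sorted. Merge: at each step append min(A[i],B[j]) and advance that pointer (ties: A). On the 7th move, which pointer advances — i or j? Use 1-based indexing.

[i=1,j=1] A[i]=2>B[j]=1 take 1 → j++
[i=1,j=2] A[i]=2<=B[j]=13 take 2 → i++
[i=2,j=2] A[i]=10<=B[j]=13 take 10 → i++
[i=3,j=2] A[i]=11<=B[j]=13 take 11 → i++
[i=4,j=2] A[i]=26>B[j]=13 take 13 → j++
[i=4,j=3] A[i]=26>B[j]=18 take 18 → j++
[i=4,j=4] A[i]=26<=B[j]=27 take 26 → i++

i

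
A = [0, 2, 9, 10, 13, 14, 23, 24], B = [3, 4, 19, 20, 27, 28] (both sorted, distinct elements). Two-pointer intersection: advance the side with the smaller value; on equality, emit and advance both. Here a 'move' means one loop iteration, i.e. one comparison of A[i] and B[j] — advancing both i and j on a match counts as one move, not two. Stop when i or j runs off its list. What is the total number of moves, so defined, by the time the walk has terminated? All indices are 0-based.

i=0 j=0: 0<3, i++
i=1 j=0: 2<3, i++
i=2 j=0: 9>3, j++
i=2 j=1: 9>4, j++
i=2 j=2: 9<19, i++
i=3 j=2: 10<19, i++
i=4 j=2: 13<19, i++
i=5 j=2: 14<19, i++
i=6 j=2: 23>19, j++
i=6 j=3: 23>20, j++
i=6 j=4: 23<27, i++
i=7 j=4: 24<27, i++

12 moves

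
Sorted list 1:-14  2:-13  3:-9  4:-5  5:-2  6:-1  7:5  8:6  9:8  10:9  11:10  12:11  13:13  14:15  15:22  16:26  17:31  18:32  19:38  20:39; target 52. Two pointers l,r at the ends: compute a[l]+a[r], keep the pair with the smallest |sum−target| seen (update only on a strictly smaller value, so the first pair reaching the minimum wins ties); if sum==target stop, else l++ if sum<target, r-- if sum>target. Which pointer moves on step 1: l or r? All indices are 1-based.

l

[1,20] -14+39=25 d=27 * → l++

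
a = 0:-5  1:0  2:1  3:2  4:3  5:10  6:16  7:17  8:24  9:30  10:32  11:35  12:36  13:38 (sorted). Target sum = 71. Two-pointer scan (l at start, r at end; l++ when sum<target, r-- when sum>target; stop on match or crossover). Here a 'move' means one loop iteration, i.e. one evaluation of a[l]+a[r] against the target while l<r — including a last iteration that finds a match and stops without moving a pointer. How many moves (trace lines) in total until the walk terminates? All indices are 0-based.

l=0 r=13: -5+38=33 <71, l++
l=1 r=13: 0+38=38 <71, l++
l=2 r=13: 1+38=39 <71, l++
l=3 r=13: 2+38=40 <71, l++
l=4 r=13: 3+38=41 <71, l++
l=5 r=13: 10+38=48 <71, l++
l=6 r=13: 16+38=54 <71, l++
l=7 r=13: 17+38=55 <71, l++
l=8 r=13: 24+38=62 <71, l++
l=9 r=13: 30+38=68 <71, l++
l=10 r=13: 32+38=70 <71, l++
l=11 r=13: 35+38=73 >71, r--
l=11 r=12: 35+36=71, found

13 moves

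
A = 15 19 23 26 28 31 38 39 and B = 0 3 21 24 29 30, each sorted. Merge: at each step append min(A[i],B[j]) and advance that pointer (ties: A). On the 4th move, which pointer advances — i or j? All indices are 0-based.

[i=0,j=0] A[i]=15>B[j]=0 take 0 → j++
[i=0,j=1] A[i]=15>B[j]=3 take 3 → j++
[i=0,j=2] A[i]=15<=B[j]=21 take 15 → i++
[i=1,j=2] A[i]=19<=B[j]=21 take 19 → i++

i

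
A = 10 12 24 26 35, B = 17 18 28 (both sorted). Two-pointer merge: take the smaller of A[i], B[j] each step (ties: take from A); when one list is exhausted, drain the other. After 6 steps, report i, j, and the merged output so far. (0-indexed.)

i=0 j=0: A[i]=10<=B[j]=17 take 10, i++
i=1 j=0: A[i]=12<=B[j]=17 take 12, i++
i=2 j=0: A[i]=24>B[j]=17 take 17, j++
i=2 j=1: A[i]=24>B[j]=18 take 18, j++
i=2 j=2: A[i]=24<=B[j]=28 take 24, i++
i=3 j=2: A[i]=26<=B[j]=28 take 26, i++

i=4, j=2, merged so far=[10, 12, 17, 18, 24, 26]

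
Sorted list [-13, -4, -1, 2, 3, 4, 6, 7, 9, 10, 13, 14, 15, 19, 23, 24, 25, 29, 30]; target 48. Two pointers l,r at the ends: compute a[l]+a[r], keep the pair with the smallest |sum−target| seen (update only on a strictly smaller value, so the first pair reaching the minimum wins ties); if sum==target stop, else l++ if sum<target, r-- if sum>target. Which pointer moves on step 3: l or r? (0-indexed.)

l

l=0 r=18: -13+30=17 d=31 *, l++
l=1 r=18: -4+30=26 d=22 *, l++
l=2 r=18: -1+30=29 d=19 *, l++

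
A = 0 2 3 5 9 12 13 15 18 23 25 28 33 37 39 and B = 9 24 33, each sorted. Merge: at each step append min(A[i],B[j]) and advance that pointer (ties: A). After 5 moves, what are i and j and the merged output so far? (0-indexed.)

i=5, j=0, merged so far=[0, 2, 3, 5, 9]

[i=0,j=0] A[i]=0<=B[j]=9 take 0 → i++
[i=1,j=0] A[i]=2<=B[j]=9 take 2 → i++
[i=2,j=0] A[i]=3<=B[j]=9 take 3 → i++
[i=3,j=0] A[i]=5<=B[j]=9 take 5 → i++
[i=4,j=0] A[i]=9<=B[j]=9 take 9 → i++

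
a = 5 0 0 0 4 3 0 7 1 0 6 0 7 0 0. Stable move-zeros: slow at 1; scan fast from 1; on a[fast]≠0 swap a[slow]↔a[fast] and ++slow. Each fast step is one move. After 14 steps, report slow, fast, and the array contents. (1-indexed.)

slow=8, fast=15, a=[5, 4, 3, 7, 1, 6, 7, 0, 0, 0, 0, 0, 0, 0, 0]

(s=1,f=1) a[fast]=5≠0 swap→a[1]=5 → slow++,fast++
(s=2,f=2) a[fast]=0 → fast++
(s=2,f=3) a[fast]=0 → fast++
(s=2,f=4) a[fast]=0 → fast++
(s=2,f=5) a[fast]=4≠0 swap→a[2]=4 → slow++,fast++
(s=3,f=6) a[fast]=3≠0 swap→a[3]=3 → slow++,fast++
(s=4,f=7) a[fast]=0 → fast++
(s=4,f=8) a[fast]=7≠0 swap→a[4]=7 → slow++,fast++
(s=5,f=9) a[fast]=1≠0 swap→a[5]=1 → slow++,fast++
(s=6,f=10) a[fast]=0 → fast++
(s=6,f=11) a[fast]=6≠0 swap→a[6]=6 → slow++,fast++
(s=7,f=12) a[fast]=0 → fast++
(s=7,f=13) a[fast]=7≠0 swap→a[7]=7 → slow++,fast++
(s=8,f=14) a[fast]=0 → fast++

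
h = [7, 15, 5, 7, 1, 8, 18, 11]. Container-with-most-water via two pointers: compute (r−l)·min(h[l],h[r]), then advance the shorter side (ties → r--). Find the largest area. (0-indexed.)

max area = 75

l=0 r=7: min(7,11)*7=49 best=49 *, l++
l=1 r=7: min(15,11)*6=66 best=66 *, r--
l=1 r=6: min(15,18)*5=75 best=75 *, l++
l=2 r=6: min(5,18)*4=20 best=75, l++
l=3 r=6: min(7,18)*3=21 best=75, l++
l=4 r=6: min(1,18)*2=2 best=75, l++
l=5 r=6: min(8,18)*1=8 best=75, l++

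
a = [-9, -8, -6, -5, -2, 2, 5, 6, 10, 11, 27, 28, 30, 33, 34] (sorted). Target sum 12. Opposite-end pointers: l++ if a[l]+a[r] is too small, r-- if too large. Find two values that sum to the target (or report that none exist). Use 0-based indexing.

(2, 10)

l=0 r=14: -9+34=25 >12, r--
l=0 r=13: -9+33=24 >12, r--
l=0 r=12: -9+30=21 >12, r--
l=0 r=11: -9+28=19 >12, r--
l=0 r=10: -9+27=18 >12, r--
l=0 r=9: -9+11=2 <12, l++
l=1 r=9: -8+11=3 <12, l++
l=2 r=9: -6+11=5 <12, l++
l=3 r=9: -5+11=6 <12, l++
l=4 r=9: -2+11=9 <12, l++
l=5 r=9: 2+11=13 >12, r--
l=5 r=8: 2+10=12, found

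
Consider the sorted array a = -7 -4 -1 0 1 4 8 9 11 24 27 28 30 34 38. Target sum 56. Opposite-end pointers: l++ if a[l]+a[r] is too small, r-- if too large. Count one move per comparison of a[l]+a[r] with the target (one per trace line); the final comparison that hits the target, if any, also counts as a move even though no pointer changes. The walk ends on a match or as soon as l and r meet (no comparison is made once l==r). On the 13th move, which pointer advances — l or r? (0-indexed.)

l=0 r=14: -7+38=31 <56, l++
l=1 r=14: -4+38=34 <56, l++
l=2 r=14: -1+38=37 <56, l++
l=3 r=14: 0+38=38 <56, l++
l=4 r=14: 1+38=39 <56, l++
l=5 r=14: 4+38=42 <56, l++
l=6 r=14: 8+38=46 <56, l++
l=7 r=14: 9+38=47 <56, l++
l=8 r=14: 11+38=49 <56, l++
l=9 r=14: 24+38=62 >56, r--
l=9 r=13: 24+34=58 >56, r--
l=9 r=12: 24+30=54 <56, l++
l=10 r=12: 27+30=57 >56, r--

r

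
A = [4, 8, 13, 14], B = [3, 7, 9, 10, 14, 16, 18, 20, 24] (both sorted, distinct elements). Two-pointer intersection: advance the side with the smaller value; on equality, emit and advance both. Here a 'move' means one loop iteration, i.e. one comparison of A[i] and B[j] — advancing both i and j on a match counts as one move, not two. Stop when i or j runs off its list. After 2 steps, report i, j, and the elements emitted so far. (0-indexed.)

i=1, j=1, emitted=[]

[i=0,j=0] 4>3 → j++
[i=0,j=1] 4<7 → i++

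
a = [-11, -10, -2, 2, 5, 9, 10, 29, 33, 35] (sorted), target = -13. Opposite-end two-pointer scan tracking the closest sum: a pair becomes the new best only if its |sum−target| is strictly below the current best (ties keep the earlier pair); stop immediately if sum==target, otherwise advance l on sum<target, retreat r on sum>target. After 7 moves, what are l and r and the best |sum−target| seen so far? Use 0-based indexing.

[0,9] -11+35=24 d=37 * → r--
[0,8] -11+33=22 d=35 * → r--
[0,7] -11+29=18 d=31 * → r--
[0,6] -11+10=-1 d=12 * → r--
[0,5] -11+9=-2 d=11 * → r--
[0,4] -11+5=-6 d=7 * → r--
[0,3] -11+2=-9 d=4 * → r--

l=0, r=2, best |Δ|=4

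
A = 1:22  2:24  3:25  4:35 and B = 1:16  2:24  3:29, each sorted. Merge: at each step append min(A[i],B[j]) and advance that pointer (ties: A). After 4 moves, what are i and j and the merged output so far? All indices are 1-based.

[i=1,j=1] A[i]=22>B[j]=16 take 16 → j++
[i=1,j=2] A[i]=22<=B[j]=24 take 22 → i++
[i=2,j=2] A[i]=24<=B[j]=24 take 24 → i++
[i=3,j=2] A[i]=25>B[j]=24 take 24 → j++

i=3, j=3, merged so far=[16, 22, 24, 24]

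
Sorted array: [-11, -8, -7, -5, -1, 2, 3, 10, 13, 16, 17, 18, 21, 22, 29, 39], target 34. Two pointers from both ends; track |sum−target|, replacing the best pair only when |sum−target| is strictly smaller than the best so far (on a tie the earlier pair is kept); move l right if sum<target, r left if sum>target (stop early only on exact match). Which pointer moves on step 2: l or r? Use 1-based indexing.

l=1 r=16: -11+39=28 d=6 *, l++
l=2 r=16: -8+39=31 d=3 *, l++

l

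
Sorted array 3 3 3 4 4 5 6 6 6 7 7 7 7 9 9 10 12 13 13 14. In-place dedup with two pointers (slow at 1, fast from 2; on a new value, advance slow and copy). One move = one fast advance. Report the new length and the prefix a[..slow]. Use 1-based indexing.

length 10; prefix = [3, 4, 5, 6, 7, 9, 10, 12, 13, 14]

(s=1,f=2) a[fast]=3=a[slow] dup → fast++
(s=1,f=3) a[fast]=3=a[slow] dup → fast++
(s=1,f=4) a[fast]=4≠a[slow]=3 write a[2]=4 → slow++,fast++
(s=2,f=5) a[fast]=4=a[slow] dup → fast++
(s=2,f=6) a[fast]=5≠a[slow]=4 write a[3]=5 → slow++,fast++
(s=3,f=7) a[fast]=6≠a[slow]=5 write a[4]=6 → slow++,fast++
(s=4,f=8) a[fast]=6=a[slow] dup → fast++
(s=4,f=9) a[fast]=6=a[slow] dup → fast++
(s=4,f=10) a[fast]=7≠a[slow]=6 write a[5]=7 → slow++,fast++
(s=5,f=11) a[fast]=7=a[slow] dup → fast++
(s=5,f=12) a[fast]=7=a[slow] dup → fast++
(s=5,f=13) a[fast]=7=a[slow] dup → fast++
(s=5,f=14) a[fast]=9≠a[slow]=7 write a[6]=9 → slow++,fast++
(s=6,f=15) a[fast]=9=a[slow] dup → fast++
(s=6,f=16) a[fast]=10≠a[slow]=9 write a[7]=10 → slow++,fast++
(s=7,f=17) a[fast]=12≠a[slow]=10 write a[8]=12 → slow++,fast++
(s=8,f=18) a[fast]=13≠a[slow]=12 write a[9]=13 → slow++,fast++
(s=9,f=19) a[fast]=13=a[slow] dup → fast++
(s=9,f=20) a[fast]=14≠a[slow]=13 write a[10]=14 → slow++,fast++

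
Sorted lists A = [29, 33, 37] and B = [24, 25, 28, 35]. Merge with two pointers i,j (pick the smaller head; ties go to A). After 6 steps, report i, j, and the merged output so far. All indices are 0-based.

i=0 j=0: A[i]=29>B[j]=24 take 24, j++
i=0 j=1: A[i]=29>B[j]=25 take 25, j++
i=0 j=2: A[i]=29>B[j]=28 take 28, j++
i=0 j=3: A[i]=29<=B[j]=35 take 29, i++
i=1 j=3: A[i]=33<=B[j]=35 take 33, i++
i=2 j=3: A[i]=37>B[j]=35 take 35, j++

i=2, j=4, merged so far=[24, 25, 28, 29, 33, 35]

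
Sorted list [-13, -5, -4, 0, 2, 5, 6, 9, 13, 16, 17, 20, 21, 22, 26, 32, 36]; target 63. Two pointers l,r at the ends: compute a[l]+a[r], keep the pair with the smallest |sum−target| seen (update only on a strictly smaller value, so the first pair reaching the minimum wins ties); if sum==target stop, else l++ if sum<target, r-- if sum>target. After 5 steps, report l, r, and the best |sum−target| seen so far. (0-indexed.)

l=0 r=16: -13+36=23 d=40 *, l++
l=1 r=16: -5+36=31 d=32 *, l++
l=2 r=16: -4+36=32 d=31 *, l++
l=3 r=16: 0+36=36 d=27 *, l++
l=4 r=16: 2+36=38 d=25 *, l++

l=5, r=16, best |Δ|=25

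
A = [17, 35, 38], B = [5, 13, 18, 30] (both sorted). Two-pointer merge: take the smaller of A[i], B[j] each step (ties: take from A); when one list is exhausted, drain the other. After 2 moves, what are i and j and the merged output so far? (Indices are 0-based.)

i=0 j=0: A[i]=17>B[j]=5 take 5, j++
i=0 j=1: A[i]=17>B[j]=13 take 13, j++

i=0, j=2, merged so far=[5, 13]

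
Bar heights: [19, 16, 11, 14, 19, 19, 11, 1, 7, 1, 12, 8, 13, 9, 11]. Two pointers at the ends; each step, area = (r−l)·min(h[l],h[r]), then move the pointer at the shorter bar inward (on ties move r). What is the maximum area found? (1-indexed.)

l=1 r=15: min(19,11)*14=154 best=154 *, r--
l=1 r=14: min(19,9)*13=117 best=154, r--
l=1 r=13: min(19,13)*12=156 best=156 *, r--
l=1 r=12: min(19,8)*11=88 best=156, r--
l=1 r=11: min(19,12)*10=120 best=156, r--
l=1 r=10: min(19,1)*9=9 best=156, r--
l=1 r=9: min(19,7)*8=56 best=156, r--
l=1 r=8: min(19,1)*7=7 best=156, r--
l=1 r=7: min(19,11)*6=66 best=156, r--
l=1 r=6: min(19,19)*5=95 best=156, r--
l=1 r=5: min(19,19)*4=76 best=156, r--
l=1 r=4: min(19,14)*3=42 best=156, r--
l=1 r=3: min(19,11)*2=22 best=156, r--
l=1 r=2: min(19,16)*1=16 best=156, r--

max area = 156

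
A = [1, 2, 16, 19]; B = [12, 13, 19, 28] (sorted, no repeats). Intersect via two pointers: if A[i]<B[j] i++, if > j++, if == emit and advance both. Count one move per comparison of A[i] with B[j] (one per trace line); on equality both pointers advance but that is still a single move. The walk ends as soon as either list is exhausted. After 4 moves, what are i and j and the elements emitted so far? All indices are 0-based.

[i=0,j=0] 1<12 → i++
[i=1,j=0] 2<12 → i++
[i=2,j=0] 16>12 → j++
[i=2,j=1] 16>13 → j++

i=2, j=2, emitted=[]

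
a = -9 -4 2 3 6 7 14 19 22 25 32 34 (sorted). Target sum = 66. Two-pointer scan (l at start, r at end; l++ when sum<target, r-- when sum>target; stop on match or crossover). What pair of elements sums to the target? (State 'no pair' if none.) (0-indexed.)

l=0 r=11: -9+34=25 <66, l++
l=1 r=11: -4+34=30 <66, l++
l=2 r=11: 2+34=36 <66, l++
l=3 r=11: 3+34=37 <66, l++
l=4 r=11: 6+34=40 <66, l++
l=5 r=11: 7+34=41 <66, l++
l=6 r=11: 14+34=48 <66, l++
l=7 r=11: 19+34=53 <66, l++
l=8 r=11: 22+34=56 <66, l++
l=9 r=11: 25+34=59 <66, l++
l=10 r=11: 32+34=66, found

(32, 34)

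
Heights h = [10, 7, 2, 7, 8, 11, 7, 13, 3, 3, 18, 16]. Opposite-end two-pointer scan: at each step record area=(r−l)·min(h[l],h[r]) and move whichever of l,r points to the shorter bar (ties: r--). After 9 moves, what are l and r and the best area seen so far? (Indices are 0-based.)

[0,11] min(10,16)*11=110 best=110 * → l++
[1,11] min(7,16)*10=70 best=110 → l++
[2,11] min(2,16)*9=18 best=110 → l++
[3,11] min(7,16)*8=56 best=110 → l++
[4,11] min(8,16)*7=56 best=110 → l++
[5,11] min(11,16)*6=66 best=110 → l++
[6,11] min(7,16)*5=35 best=110 → l++
[7,11] min(13,16)*4=52 best=110 → l++
[8,11] min(3,16)*3=9 best=110 → l++

l=9, r=11, best area=110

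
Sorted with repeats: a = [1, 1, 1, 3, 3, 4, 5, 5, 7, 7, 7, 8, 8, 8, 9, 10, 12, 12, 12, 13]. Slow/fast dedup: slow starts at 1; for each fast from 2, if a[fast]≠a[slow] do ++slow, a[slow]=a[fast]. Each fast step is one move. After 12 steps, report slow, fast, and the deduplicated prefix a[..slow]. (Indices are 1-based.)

(s=1,f=2) a[fast]=1=a[slow] dup → fast++
(s=1,f=3) a[fast]=1=a[slow] dup → fast++
(s=1,f=4) a[fast]=3≠a[slow]=1 write a[2]=3 → slow++,fast++
(s=2,f=5) a[fast]=3=a[slow] dup → fast++
(s=2,f=6) a[fast]=4≠a[slow]=3 write a[3]=4 → slow++,fast++
(s=3,f=7) a[fast]=5≠a[slow]=4 write a[4]=5 → slow++,fast++
(s=4,f=8) a[fast]=5=a[slow] dup → fast++
(s=4,f=9) a[fast]=7≠a[slow]=5 write a[5]=7 → slow++,fast++
(s=5,f=10) a[fast]=7=a[slow] dup → fast++
(s=5,f=11) a[fast]=7=a[slow] dup → fast++
(s=5,f=12) a[fast]=8≠a[slow]=7 write a[6]=8 → slow++,fast++
(s=6,f=13) a[fast]=8=a[slow] dup → fast++

slow=6, fast=14, prefix=[1, 3, 4, 5, 7, 8]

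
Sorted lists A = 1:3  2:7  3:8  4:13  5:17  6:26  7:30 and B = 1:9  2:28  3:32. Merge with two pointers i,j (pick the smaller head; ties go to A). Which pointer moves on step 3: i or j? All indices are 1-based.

i

i=1 j=1: A[i]=3<=B[j]=9 take 3, i++
i=2 j=1: A[i]=7<=B[j]=9 take 7, i++
i=3 j=1: A[i]=8<=B[j]=9 take 8, i++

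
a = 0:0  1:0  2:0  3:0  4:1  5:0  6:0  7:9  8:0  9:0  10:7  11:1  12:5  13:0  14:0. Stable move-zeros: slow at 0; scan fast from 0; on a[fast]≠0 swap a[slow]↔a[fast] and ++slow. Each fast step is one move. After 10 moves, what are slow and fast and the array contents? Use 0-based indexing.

slow=0 fast=0: a[fast]=0, fast++
slow=0 fast=1: a[fast]=0, fast++
slow=0 fast=2: a[fast]=0, fast++
slow=0 fast=3: a[fast]=0, fast++
slow=0 fast=4: a[fast]=1≠0 swap→a[0]=1, slow++,fast++
slow=1 fast=5: a[fast]=0, fast++
slow=1 fast=6: a[fast]=0, fast++
slow=1 fast=7: a[fast]=9≠0 swap→a[1]=9, slow++,fast++
slow=2 fast=8: a[fast]=0, fast++
slow=2 fast=9: a[fast]=0, fast++

slow=2, fast=10, a=[1, 9, 0, 0, 0, 0, 0, 0, 0, 0, 7, 1, 5, 0, 0]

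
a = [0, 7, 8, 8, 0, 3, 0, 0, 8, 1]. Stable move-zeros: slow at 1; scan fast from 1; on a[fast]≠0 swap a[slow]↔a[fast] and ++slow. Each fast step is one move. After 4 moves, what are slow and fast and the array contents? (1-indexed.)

(s=1,f=1) a[fast]=0 → fast++
(s=1,f=2) a[fast]=7≠0 swap→a[1]=7 → slow++,fast++
(s=2,f=3) a[fast]=8≠0 swap→a[2]=8 → slow++,fast++
(s=3,f=4) a[fast]=8≠0 swap→a[3]=8 → slow++,fast++

slow=4, fast=5, a=[7, 8, 8, 0, 0, 3, 0, 0, 8, 1]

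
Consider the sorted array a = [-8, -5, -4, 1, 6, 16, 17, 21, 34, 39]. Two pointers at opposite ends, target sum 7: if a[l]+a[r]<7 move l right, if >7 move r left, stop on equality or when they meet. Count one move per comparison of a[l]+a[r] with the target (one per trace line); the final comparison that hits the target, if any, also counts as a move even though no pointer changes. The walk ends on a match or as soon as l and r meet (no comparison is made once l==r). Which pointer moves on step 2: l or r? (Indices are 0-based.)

r

[0,9] -8+39=31 >7 → r--
[0,8] -8+34=26 >7 → r--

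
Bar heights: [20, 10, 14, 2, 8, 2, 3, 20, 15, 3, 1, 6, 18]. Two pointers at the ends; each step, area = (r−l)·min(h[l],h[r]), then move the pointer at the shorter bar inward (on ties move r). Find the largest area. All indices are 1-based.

max area = 216

l=1 r=13: min(20,18)*12=216 best=216 *, r--
l=1 r=12: min(20,6)*11=66 best=216, r--
l=1 r=11: min(20,1)*10=10 best=216, r--
l=1 r=10: min(20,3)*9=27 best=216, r--
l=1 r=9: min(20,15)*8=120 best=216, r--
l=1 r=8: min(20,20)*7=140 best=216, r--
l=1 r=7: min(20,3)*6=18 best=216, r--
l=1 r=6: min(20,2)*5=10 best=216, r--
l=1 r=5: min(20,8)*4=32 best=216, r--
l=1 r=4: min(20,2)*3=6 best=216, r--
l=1 r=3: min(20,14)*2=28 best=216, r--
l=1 r=2: min(20,10)*1=10 best=216, r--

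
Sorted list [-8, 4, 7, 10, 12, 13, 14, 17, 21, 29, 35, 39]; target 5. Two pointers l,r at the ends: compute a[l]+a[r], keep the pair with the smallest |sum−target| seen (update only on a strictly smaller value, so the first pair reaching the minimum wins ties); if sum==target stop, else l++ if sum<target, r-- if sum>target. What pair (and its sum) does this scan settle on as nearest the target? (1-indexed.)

[1,12] -8+39=31 d=26 * → r--
[1,11] -8+35=27 d=22 * → r--
[1,10] -8+29=21 d=16 * → r--
[1,9] -8+21=13 d=8 * → r--
[1,8] -8+17=9 d=4 * → r--
[1,7] -8+14=6 d=1 * → r--
[1,6] -8+13=5 d=0 * → stop

pair (-8, 13) with sum 5 (|Δ|=0)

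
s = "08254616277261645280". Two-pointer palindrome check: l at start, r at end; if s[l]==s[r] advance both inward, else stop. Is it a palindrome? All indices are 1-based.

[1,20] '0'=='0' → l++,r--
[2,19] '8'=='8' → l++,r--
[3,18] '2'=='2' → l++,r--
[4,17] '5'=='5' → l++,r--
[5,16] '4'=='4' → l++,r--
[6,15] '6'=='6' → l++,r--
[7,14] '1'=='1' → l++,r--
[8,13] '6'=='6' → l++,r--
[9,12] '2'=='2' → l++,r--
[10,11] '7'=='7' → l++,r--

palindrome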